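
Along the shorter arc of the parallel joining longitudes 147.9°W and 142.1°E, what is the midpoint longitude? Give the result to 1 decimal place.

177.1°E

Signed shortest Δλ from -147.9° to +142.1° is -70.0°.
Midpoint longitude = -147.9° + (-70.0°)/2 = -147.9° − 35.0° = -182.9°.
Normalise into (−180°, 180°]: +177.1°.
(The naïve average (-147.9 + +142.1)/2 = -2.9° is on the wrong side of the globe.)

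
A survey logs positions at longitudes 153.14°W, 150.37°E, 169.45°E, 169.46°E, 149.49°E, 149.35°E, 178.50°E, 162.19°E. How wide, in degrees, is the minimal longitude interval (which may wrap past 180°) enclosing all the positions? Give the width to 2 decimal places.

Sort the longitudes: -153.14°, +149.35°, +149.49°, +150.37°, +162.19°, +169.45°, +169.46°, +178.50°.
Eastward gaps between consecutive values (wrapping around): 302.49°, 0.14°, 0.88°, 11.82°, 7.26°, 0.01°, 9.04°, 28.36°.
Largest gap = 302.49° ⇒ minimal covering band is its complement: 360° − 302.49° = 57.51°.
Band runs from +149.35° eastward to -153.14°, crossing the antimeridian.

57.51°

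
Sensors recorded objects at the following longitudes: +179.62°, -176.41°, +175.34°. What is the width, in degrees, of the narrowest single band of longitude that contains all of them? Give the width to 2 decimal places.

8.25°

Sort the longitudes: -176.41°, +175.34°, +179.62°.
Eastward gaps between consecutive values (wrapping around): 351.75°, 4.28°, 3.97°.
Largest gap = 351.75° ⇒ minimal covering band is its complement: 360° − 351.75° = 8.25°.
Band runs from +175.34° eastward to -176.41°, crossing the antimeridian.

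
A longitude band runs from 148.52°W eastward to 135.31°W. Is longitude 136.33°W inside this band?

Yes

Band width going east from -148.52° to -135.31°: ((-135.31 − -148.52) mod 360) = 13.21°.
Offset of -136.33° east of the west edge: ((-136.33 − -148.52) mod 360) = 12.19°.
12.19° ≤ 13.21° ⇒ inside.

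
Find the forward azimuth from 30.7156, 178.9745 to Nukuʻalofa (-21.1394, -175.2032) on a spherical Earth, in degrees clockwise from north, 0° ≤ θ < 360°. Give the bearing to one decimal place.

Δλ = -175.2032 − 178.9745 = -354.1777°; wrapped into (−180°, 180°]: 5.8223°.
θ = atan2( sin Δλ · cos φ₂ , cos φ₁ · sin φ₂ − sin φ₁ · cos φ₂ · cos Δλ )
  = atan2(0.09462, -0.78399) = 173.118° → normalised to [0°, 360°): 173.118°.

173.1°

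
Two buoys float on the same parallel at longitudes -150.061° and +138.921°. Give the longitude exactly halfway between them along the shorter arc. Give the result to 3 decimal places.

+174.430°

Signed shortest Δλ from -150.061° to +138.921° is -71.018°.
Midpoint longitude = -150.061° + (-71.018°)/2 = -150.061° − 35.509° = -185.570°.
Normalise into (−180°, 180°]: +174.430°.
(The naïve average (-150.061 + +138.921)/2 = -5.57° is on the wrong side of the globe.)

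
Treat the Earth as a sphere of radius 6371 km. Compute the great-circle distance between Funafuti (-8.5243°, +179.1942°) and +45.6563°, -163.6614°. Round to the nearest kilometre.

6263 km

Δλ = -163.6614 − 179.1942 = -342.8556°; wrapped into (−180°, 180°]: 17.1444°.
Δφ = 45.6563 − -8.5243 = 54.1806°.
a = sin²(Δφ/2) + cos φ₁ · cos φ₂ · sin²(Δλ/2) = 0.222742.
c = 2·atan2(√a, √(1−a)) = 0.98301 rad → d = 6371·c ≈ 6262.78 km.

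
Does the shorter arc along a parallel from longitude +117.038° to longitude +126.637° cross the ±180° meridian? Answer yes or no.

Signed shortest Δλ = ((126.637 − 117.038 + 180) mod 360) − 180 = 9.599°.
Going east by 9.599° from +117.038° reaches +126.637° without touching 180°.

No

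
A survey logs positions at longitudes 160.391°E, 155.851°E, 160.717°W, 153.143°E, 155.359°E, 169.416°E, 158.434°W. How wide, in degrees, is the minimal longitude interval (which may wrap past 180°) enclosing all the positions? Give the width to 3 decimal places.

48.423°

Sort the longitudes: -160.717°, -158.434°, +153.143°, +155.359°, +155.851°, +160.391°, +169.416°.
Eastward gaps between consecutive values (wrapping around): 2.283°, 311.577°, 2.216°, 0.492°, 4.540°, 9.025°, 29.867°.
Largest gap = 311.577° ⇒ minimal covering band is its complement: 360° − 311.577° = 48.423°.
Band runs from +153.143° eastward to -158.434°, crossing the antimeridian.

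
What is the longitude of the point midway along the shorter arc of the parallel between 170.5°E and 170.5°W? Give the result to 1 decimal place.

180.0°E

Signed shortest Δλ from +170.5° to -170.5° is +19.0°.
Midpoint longitude = +170.5° + (+19.0°)/2 = +170.5° + 9.5° = +180.0°.
(The naïve average (+170.5 + -170.5)/2 = 0.0° is on the wrong side of the globe.)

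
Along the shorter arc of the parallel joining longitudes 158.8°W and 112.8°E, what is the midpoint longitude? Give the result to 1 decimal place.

Signed shortest Δλ from -158.8° to +112.8° is -88.4°.
Midpoint longitude = -158.8° + (-88.4°)/2 = -158.8° − 44.2° = -203.0°.
Normalise into (−180°, 180°]: +157.0°.
(The naïve average (-158.8 + +112.8)/2 = -23.0° is on the wrong side of the globe.)

157.0°E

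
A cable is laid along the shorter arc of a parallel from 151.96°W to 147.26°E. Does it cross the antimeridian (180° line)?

Naïve |147.26 − -151.96| = 299.22° > 180°, so the shorter arc goes the other way round — across 180°.
Signed shortest Δλ = ((147.26 − -151.96 + 180) mod 360) − 180 = -60.78°.
Going west by 60.78° from -151.96° passes through 180° before reaching +147.26°.

Yes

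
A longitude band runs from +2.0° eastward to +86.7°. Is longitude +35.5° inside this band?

Band width going east from +2.0° to +86.7°: ((86.7 − 2.0) mod 360) = 84.7°.
Offset of +35.5° east of the west edge: ((35.5 − 2.0) mod 360) = 33.5°.
33.5° ≤ 84.7° ⇒ inside.

Yes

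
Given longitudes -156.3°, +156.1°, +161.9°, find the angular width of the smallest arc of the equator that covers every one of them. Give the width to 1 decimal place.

Sort the longitudes: -156.3°, +156.1°, +161.9°.
Eastward gaps between consecutive values (wrapping around): 312.4°, 5.8°, 41.8°.
Largest gap = 312.4° ⇒ minimal covering band is its complement: 360° − 312.4° = 47.6°.
Band runs from +156.1° eastward to -156.3°, crossing the antimeridian.

47.6°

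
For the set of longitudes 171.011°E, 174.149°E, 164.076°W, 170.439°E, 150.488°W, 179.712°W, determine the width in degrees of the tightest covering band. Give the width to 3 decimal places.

Sort the longitudes: -179.712°, -164.076°, -150.488°, +170.439°, +171.011°, +174.149°.
Eastward gaps between consecutive values (wrapping around): 15.636°, 13.588°, 320.927°, 0.572°, 3.138°, 6.139°.
Largest gap = 320.927° ⇒ minimal covering band is its complement: 360° − 320.927° = 39.073°.
Band runs from +170.439° eastward to -150.488°, crossing the antimeridian.

39.073°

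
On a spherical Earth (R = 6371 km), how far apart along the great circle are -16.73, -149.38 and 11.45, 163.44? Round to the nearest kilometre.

6059 km

Δλ = 163.44 − -149.38 = 312.82°; wrapped into (−180°, 180°]: -47.18°.
Δφ = 11.45 − -16.73 = 28.18°.
a = sin²(Δφ/2) + cos φ₁ · cos φ₂ · sin²(Δλ/2) = 0.209586.
c = 2·atan2(√a, √(1−a)) = 0.95105 rad → d = 6371·c ≈ 6059.14 km.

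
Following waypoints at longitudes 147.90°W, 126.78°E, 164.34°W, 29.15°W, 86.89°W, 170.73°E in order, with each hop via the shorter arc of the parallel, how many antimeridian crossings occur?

Leg 1: -147.90° → +126.78°, shortest Δλ = -85.32° (west) — crosses 180°.
Leg 2: +126.78° → -164.34°, shortest Δλ = 68.88° (east) — crosses 180°.
Leg 3: -164.34° → -29.15°, shortest Δλ = 135.19° (east) — does not cross 180°.
Leg 4: -29.15° → -86.89°, shortest Δλ = -57.74° (west) — does not cross 180°.
Leg 5: -86.89° → +170.73°, shortest Δλ = -102.38° (west) — crosses 180°.
Total crossings: 3.

3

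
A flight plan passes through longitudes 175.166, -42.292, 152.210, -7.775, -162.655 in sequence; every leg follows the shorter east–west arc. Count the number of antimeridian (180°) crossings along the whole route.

2

Leg 1: +175.166° → -42.292°, shortest Δλ = 142.542° (east) — crosses 180°.
Leg 2: -42.292° → +152.210°, shortest Δλ = -165.498° (west) — crosses 180°.
Leg 3: +152.210° → -7.775°, shortest Δλ = -159.985° (west) — does not cross 180°.
Leg 4: -7.775° → -162.655°, shortest Δλ = -154.88° (west) — does not cross 180°.
Total crossings: 2.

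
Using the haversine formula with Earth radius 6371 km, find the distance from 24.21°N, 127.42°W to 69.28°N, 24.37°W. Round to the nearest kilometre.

Δλ = -24.37 − -127.42 = 103.05°.
Δφ = 69.28 − 24.21 = 45.07°.
a = sin²(Δφ/2) + cos φ₁ · cos φ₂ · sin²(Δλ/2) = 0.344652.
c = 2·atan2(√a, √(1−a)) = 1.25487 rad → d = 6371·c ≈ 7994.78 km.

7995 km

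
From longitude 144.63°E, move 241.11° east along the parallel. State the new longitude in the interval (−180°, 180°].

25.74°E

Start at +144.63°; shift +241.11° → +385.74°.
+385.74° lies outside (−180°, 180°]; subtract 360° → +25.74°.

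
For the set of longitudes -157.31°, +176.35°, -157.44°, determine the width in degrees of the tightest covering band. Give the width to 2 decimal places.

Sort the longitudes: -157.44°, -157.31°, +176.35°.
Eastward gaps between consecutive values (wrapping around): 0.13°, 333.66°, 26.21°.
Largest gap = 333.66° ⇒ minimal covering band is its complement: 360° − 333.66° = 26.34°.
Band runs from +176.35° eastward to -157.31°, crossing the antimeridian.

26.34°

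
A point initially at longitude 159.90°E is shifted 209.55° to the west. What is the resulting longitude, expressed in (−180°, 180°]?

49.65°W

Start at +159.90°; shift −209.55° → -49.65°.
-49.65° already lies in (−180°, 180°].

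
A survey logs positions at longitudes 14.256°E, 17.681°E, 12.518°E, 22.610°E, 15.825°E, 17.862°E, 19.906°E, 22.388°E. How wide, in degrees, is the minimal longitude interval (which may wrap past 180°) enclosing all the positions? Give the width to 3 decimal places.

Sort the longitudes: +12.518°, +14.256°, +15.825°, +17.681°, +17.862°, +19.906°, +22.388°, +22.610°.
Eastward gaps between consecutive values (wrapping around): 1.738°, 1.569°, 1.856°, 0.181°, 2.044°, 2.482°, 0.222°, 349.908°.
Largest gap = 349.908° ⇒ minimal covering band is its complement: 360° − 349.908° = 10.092°.
Band runs from +12.518° eastward to +22.610°.

10.092°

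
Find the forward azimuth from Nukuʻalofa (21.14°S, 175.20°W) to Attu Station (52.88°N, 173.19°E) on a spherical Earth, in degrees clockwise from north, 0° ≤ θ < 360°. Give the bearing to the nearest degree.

Δλ = 173.19 − -175.20 = 348.39°; wrapped into (−180°, 180°]: -11.61°.
θ = atan2( sin Δλ · cos φ₂ , cos φ₁ · sin φ₂ − sin φ₁ · cos φ₂ · cos Δλ )
  = atan2(-0.12145, 0.95690) = -7.233° → normalised to [0°, 360°): 352.767°.

353°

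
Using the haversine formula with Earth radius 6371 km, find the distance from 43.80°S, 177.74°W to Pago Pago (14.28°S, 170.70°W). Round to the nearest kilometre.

3350 km

Δλ = -170.70 − -177.74 = 7.04°.
Δφ = -14.28 − -43.80 = 29.52°.
a = sin²(Δφ/2) + cos φ₁ · cos φ₂ · sin²(Δλ/2) = 0.067545.
c = 2·atan2(√a, √(1−a)) = 0.52582 rad → d = 6371·c ≈ 3350.03 km.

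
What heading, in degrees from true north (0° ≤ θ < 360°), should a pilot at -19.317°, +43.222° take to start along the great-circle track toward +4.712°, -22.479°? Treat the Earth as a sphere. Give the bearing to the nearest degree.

Δλ = -22.479 − 43.222 = -65.701°.
θ = atan2( sin Δλ · cos φ₂ , cos φ₁ · sin φ₂ − sin φ₁ · cos φ₂ · cos Δλ )
  = atan2(-0.90833, 0.21318) = -76.792° → normalised to [0°, 360°): 283.208°.

283°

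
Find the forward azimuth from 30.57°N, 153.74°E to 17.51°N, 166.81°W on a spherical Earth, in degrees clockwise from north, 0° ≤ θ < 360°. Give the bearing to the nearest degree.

101°

Δλ = -166.81 − 153.74 = -320.55°; wrapped into (−180°, 180°]: 39.45°.
θ = atan2( sin Δλ · cos φ₂ , cos φ₁ · sin φ₂ − sin φ₁ · cos φ₂ · cos Δλ )
  = atan2(0.60596, -0.11547) = 100.789° → normalised to [0°, 360°): 100.789°.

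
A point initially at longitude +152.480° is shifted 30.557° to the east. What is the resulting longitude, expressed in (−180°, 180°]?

Start at +152.480°; shift +30.557° → +183.037°.
+183.037° lies outside (−180°, 180°]; subtract 360° → -176.963°.

-176.963°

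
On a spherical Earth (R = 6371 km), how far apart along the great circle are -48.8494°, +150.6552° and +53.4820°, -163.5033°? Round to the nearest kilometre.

Δλ = -163.5033 − 150.6552 = -314.1585°; wrapped into (−180°, 180°]: 45.8415°.
Δφ = 53.4820 − -48.8494 = 102.3314°.
a = sin²(Δφ/2) + cos φ₁ · cos φ₂ · sin²(Δλ/2) = 0.666177.
c = 2·atan2(√a, √(1−a)) = 1.90960 rad → d = 6371·c ≈ 12166.03 km.

12166 km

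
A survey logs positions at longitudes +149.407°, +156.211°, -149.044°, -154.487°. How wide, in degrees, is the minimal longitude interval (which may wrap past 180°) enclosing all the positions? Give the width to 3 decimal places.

Sort the longitudes: -154.487°, -149.044°, +149.407°, +156.211°.
Eastward gaps between consecutive values (wrapping around): 5.443°, 298.451°, 6.804°, 49.302°.
Largest gap = 298.451° ⇒ minimal covering band is its complement: 360° − 298.451° = 61.549°.
Band runs from +149.407° eastward to -149.044°, crossing the antimeridian.

61.549°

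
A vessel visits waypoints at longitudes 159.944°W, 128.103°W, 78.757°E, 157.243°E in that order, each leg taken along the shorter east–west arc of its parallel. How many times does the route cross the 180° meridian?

Leg 1: -159.944° → -128.103°, shortest Δλ = 31.841° (east) — does not cross 180°.
Leg 2: -128.103° → +78.757°, shortest Δλ = -153.14° (west) — crosses 180°.
Leg 3: +78.757° → +157.243°, shortest Δλ = 78.486° (east) — does not cross 180°.
Total crossings: 1.

1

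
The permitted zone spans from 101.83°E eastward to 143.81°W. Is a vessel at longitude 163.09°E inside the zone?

Band width going east from +101.83° to -143.81°: ((-143.81 − 101.83) mod 360) = 114.36°.
Offset of +163.09° east of the west edge: ((163.09 − 101.83) mod 360) = 61.26°.
61.26° ≤ 114.36° ⇒ inside.

Yes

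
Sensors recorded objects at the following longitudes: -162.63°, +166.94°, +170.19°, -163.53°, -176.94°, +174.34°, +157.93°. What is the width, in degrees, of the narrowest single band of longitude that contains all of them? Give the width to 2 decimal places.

Sort the longitudes: -176.94°, -163.53°, -162.63°, +157.93°, +166.94°, +170.19°, +174.34°.
Eastward gaps between consecutive values (wrapping around): 13.41°, 0.90°, 320.56°, 9.01°, 3.25°, 4.15°, 8.72°.
Largest gap = 320.56° ⇒ minimal covering band is its complement: 360° − 320.56° = 39.44°.
Band runs from +157.93° eastward to -162.63°, crossing the antimeridian.

39.44°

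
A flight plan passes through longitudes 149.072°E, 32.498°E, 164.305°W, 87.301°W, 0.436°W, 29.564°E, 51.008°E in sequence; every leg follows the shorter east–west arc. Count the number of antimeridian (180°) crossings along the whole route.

1

Leg 1: +149.072° → +32.498°, shortest Δλ = -116.574° (west) — does not cross 180°.
Leg 2: +32.498° → -164.305°, shortest Δλ = 163.197° (east) — crosses 180°.
Leg 3: -164.305° → -87.301°, shortest Δλ = 77.004° (east) — does not cross 180°.
Leg 4: -87.301° → -0.436°, shortest Δλ = 86.865° (east) — does not cross 180°.
Leg 5: -0.436° → +29.564°, shortest Δλ = 30.0° (east) — does not cross 180°.
Leg 6: +29.564° → +51.008°, shortest Δλ = 21.444° (east) — does not cross 180°.
Total crossings: 1.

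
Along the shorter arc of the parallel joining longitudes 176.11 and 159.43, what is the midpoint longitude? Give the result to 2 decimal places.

Signed shortest Δλ from +176.11° to +159.43° is -16.68°.
Midpoint longitude = +176.11° + (-16.68°)/2 = +176.11° − 8.34° = +167.77°.

+167.77°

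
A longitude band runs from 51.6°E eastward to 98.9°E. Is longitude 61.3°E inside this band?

Band width going east from +51.6° to +98.9°: ((98.9 − 51.6) mod 360) = 47.3°.
Offset of +61.3° east of the west edge: ((61.3 − 51.6) mod 360) = 9.7°.
9.7° ≤ 47.3° ⇒ inside.

Yes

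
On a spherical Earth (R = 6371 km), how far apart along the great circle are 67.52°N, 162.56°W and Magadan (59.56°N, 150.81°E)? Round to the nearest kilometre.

Δλ = 150.81 − -162.56 = 313.37°; wrapped into (−180°, 180°]: -46.63°.
Δφ = 59.56 − 67.52 = -7.96°.
a = sin²(Δφ/2) + cos φ₁ · cos φ₂ · sin²(Δλ/2) = 0.035163.
c = 2·atan2(√a, √(1−a)) = 0.37727 rad → d = 6371·c ≈ 2403.57 km.

2404 km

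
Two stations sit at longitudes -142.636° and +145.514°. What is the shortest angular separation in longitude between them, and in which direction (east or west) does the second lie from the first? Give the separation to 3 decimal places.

Raw difference: 145.514 − -142.636 = 288.15°.
Normalise into (−180°, 180°]: 288.15° − 360° = -71.85°.
Negative ⇒ the second point lies to the west; separation 71.850°.

71.850° west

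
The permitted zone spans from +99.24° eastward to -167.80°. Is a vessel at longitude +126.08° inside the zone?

Yes

Band width going east from +99.24° to -167.80°: ((-167.80 − 99.24) mod 360) = 92.96°.
Offset of +126.08° east of the west edge: ((126.08 − 99.24) mod 360) = 26.84°.
26.84° ≤ 92.96° ⇒ inside.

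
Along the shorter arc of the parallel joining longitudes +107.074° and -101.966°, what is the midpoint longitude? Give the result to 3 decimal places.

-177.446°

Signed shortest Δλ from +107.074° to -101.966° is +150.960°.
Midpoint longitude = +107.074° + (+150.960°)/2 = +107.074° + 75.480° = +182.554°.
Normalise into (−180°, 180°]: -177.446°.
(The naïve average (+107.074 + -101.966)/2 = 2.554° is on the wrong side of the globe.)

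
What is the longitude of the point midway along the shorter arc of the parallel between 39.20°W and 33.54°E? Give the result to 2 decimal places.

Signed shortest Δλ from -39.20° to +33.54° is +72.74°.
Midpoint longitude = -39.20° + (+72.74°)/2 = -39.20° + 36.37° = -2.83°.

2.83°W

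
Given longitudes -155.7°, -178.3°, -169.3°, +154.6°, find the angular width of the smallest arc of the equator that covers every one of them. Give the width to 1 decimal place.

Sort the longitudes: -178.3°, -169.3°, -155.7°, +154.6°.
Eastward gaps between consecutive values (wrapping around): 9.0°, 13.6°, 310.3°, 27.1°.
Largest gap = 310.3° ⇒ minimal covering band is its complement: 360° − 310.3° = 49.7°.
Band runs from +154.6° eastward to -155.7°, crossing the antimeridian.

49.7°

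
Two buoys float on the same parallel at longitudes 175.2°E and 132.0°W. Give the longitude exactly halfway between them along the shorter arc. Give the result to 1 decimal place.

Signed shortest Δλ from +175.2° to -132.0° is +52.8°.
Midpoint longitude = +175.2° + (+52.8°)/2 = +175.2° + 26.4° = +201.6°.
Normalise into (−180°, 180°]: -158.4°.
(The naïve average (+175.2 + -132.0)/2 = 21.6° is on the wrong side of the globe.)

158.4°W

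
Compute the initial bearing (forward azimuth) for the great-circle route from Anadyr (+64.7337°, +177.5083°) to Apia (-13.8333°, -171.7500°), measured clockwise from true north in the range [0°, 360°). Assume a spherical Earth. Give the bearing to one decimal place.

Δλ = -171.7500 − 177.5083 = -349.2583°; wrapped into (−180°, 180°]: 10.7417°.
θ = atan2( sin Δλ · cos φ₂ , cos φ₁ · sin φ₂ − sin φ₁ · cos φ₂ · cos Δλ )
  = atan2(0.18098, -0.96477) = 169.376° → normalised to [0°, 360°): 169.376°.

169.4°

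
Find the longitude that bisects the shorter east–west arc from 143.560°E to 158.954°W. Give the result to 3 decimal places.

Signed shortest Δλ from +143.560° to -158.954° is +57.486°.
Midpoint longitude = +143.560° + (+57.486°)/2 = +143.560° + 28.743° = +172.303°.
(The naïve average (+143.560 + -158.954)/2 = -7.697° is on the wrong side of the globe.)

172.303°E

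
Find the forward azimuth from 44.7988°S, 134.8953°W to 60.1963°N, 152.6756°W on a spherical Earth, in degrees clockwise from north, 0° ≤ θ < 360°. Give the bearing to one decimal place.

350.9°

Δλ = -152.6756 − -134.8953 = -17.7803°.
θ = atan2( sin Δλ · cos φ₂ , cos φ₁ · sin φ₂ − sin φ₁ · cos φ₂ · cos Δλ )
  = atan2(-0.15178, 0.94922) = -9.085° → normalised to [0°, 360°): 350.915°.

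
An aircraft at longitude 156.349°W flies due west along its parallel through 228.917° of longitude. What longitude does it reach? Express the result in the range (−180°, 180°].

Start at -156.349°; shift −228.917° → -385.266°.
-385.266° lies outside (−180°, 180°]; add 360° → -25.266°.

25.266°W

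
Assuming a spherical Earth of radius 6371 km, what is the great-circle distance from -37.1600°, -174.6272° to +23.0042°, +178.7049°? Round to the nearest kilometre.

Δλ = 178.7049 − -174.6272 = 353.3321°; wrapped into (−180°, 180°]: -6.6679°.
Δφ = 23.0042 − -37.1600 = 60.1642°.
a = sin²(Δφ/2) + cos φ₁ · cos φ₂ · sin²(Δλ/2) = 0.253723.
c = 2·atan2(√a, √(1−a)) = 1.05577 rad → d = 6371·c ≈ 6726.34 km.

6726 km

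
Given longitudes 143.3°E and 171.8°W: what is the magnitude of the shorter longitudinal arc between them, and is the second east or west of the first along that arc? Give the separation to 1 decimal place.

Raw difference: -171.8 − 143.3 = -315.1°.
Normalise into (−180°, 180°]: -315.1° + 360° = 44.9°.
Positive ⇒ the second point lies to the east; separation 44.9°.

44.9° east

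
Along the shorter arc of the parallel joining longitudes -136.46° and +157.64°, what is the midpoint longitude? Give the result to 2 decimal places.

-169.41°

Signed shortest Δλ from -136.46° to +157.64° is -65.90°.
Midpoint longitude = -136.46° + (-65.90°)/2 = -136.46° − 32.95° = -169.41°.
(The naïve average (-136.46 + +157.64)/2 = 10.59° is on the wrong side of the globe.)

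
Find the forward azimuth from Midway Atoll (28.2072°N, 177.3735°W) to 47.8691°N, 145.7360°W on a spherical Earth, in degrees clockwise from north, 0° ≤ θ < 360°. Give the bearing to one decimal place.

42.5°

Δλ = -145.7360 − -177.3735 = 31.6375°.
θ = atan2( sin Δλ · cos φ₂ , cos φ₁ · sin φ₂ − sin φ₁ · cos φ₂ · cos Δλ )
  = atan2(0.35188, 0.38359) = 42.531° → normalised to [0°, 360°): 42.531°.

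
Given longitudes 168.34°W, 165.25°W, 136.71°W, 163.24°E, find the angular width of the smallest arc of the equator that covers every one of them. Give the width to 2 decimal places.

60.05°

Sort the longitudes: -168.34°, -165.25°, -136.71°, +163.24°.
Eastward gaps between consecutive values (wrapping around): 3.09°, 28.54°, 299.95°, 28.42°.
Largest gap = 299.95° ⇒ minimal covering band is its complement: 360° − 299.95° = 60.05°.
Band runs from +163.24° eastward to -136.71°, crossing the antimeridian.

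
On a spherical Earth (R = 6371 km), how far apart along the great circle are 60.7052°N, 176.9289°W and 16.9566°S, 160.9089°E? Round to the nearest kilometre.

8860 km

Δλ = 160.9089 − -176.9289 = 337.8378°; wrapped into (−180°, 180°]: -22.1622°.
Δφ = -16.9566 − 60.7052 = -77.6618°.
a = sin²(Δφ/2) + cos φ₁ · cos φ₂ · sin²(Δλ/2) = 0.410448.
c = 2·atan2(√a, √(1−a)) = 1.39072 rad → d = 6371·c ≈ 8860.29 km.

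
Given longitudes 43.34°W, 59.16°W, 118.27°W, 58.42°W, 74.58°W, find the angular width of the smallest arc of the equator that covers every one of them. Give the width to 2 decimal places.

Sort the longitudes: -118.27°, -74.58°, -59.16°, -58.42°, -43.34°.
Eastward gaps between consecutive values (wrapping around): 43.69°, 15.42°, 0.74°, 15.08°, 285.07°.
Largest gap = 285.07° ⇒ minimal covering band is its complement: 360° − 285.07° = 74.93°.
Band runs from -118.27° eastward to -43.34°.

74.93°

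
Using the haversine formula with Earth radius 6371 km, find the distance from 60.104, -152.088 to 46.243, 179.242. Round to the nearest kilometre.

Δλ = 179.242 − -152.088 = 331.330°; wrapped into (−180°, 180°]: -28.670°.
Δφ = 46.243 − 60.104 = -13.861°.
a = sin²(Δφ/2) + cos φ₁ · cos φ₂ · sin²(Δλ/2) = 0.035691.
c = 2·atan2(√a, √(1−a)) = 0.38013 rad → d = 6371·c ≈ 2421.80 km.

2422 km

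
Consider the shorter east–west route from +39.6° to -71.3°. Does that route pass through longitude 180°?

Signed shortest Δλ = ((-71.3 − 39.6 + 180) mod 360) − 180 = -110.9°.
Going west by 110.9° from +39.6° reaches -71.3° without touching 180°.

No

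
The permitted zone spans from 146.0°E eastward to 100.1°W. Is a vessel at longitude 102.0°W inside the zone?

Yes

Band width going east from +146.0° to -100.1°: ((-100.1 − 146.0) mod 360) = 113.9°.
Offset of -102.0° east of the west edge: ((-102.0 − 146.0) mod 360) = 112.0°.
112.0° ≤ 113.9° ⇒ inside.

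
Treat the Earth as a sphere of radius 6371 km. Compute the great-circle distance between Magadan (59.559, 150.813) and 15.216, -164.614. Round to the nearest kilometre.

6108 km

Δλ = -164.614 − 150.813 = -315.427°; wrapped into (−180°, 180°]: 44.573°.
Δφ = 15.216 − 59.559 = -44.343°.
a = sin²(Δφ/2) + cos φ₁ · cos φ₂ · sin²(Δλ/2) = 0.212729.
c = 2·atan2(√a, √(1−a)) = 0.95875 rad → d = 6371·c ≈ 6108.20 km.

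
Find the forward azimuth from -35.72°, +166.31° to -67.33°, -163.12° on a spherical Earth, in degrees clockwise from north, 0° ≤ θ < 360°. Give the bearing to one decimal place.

Δλ = -163.12 − 166.31 = -329.43°; wrapped into (−180°, 180°]: 30.57°.
θ = atan2( sin Δλ · cos φ₂ , cos φ₁ · sin φ₂ − sin φ₁ · cos φ₂ · cos Δλ )
  = atan2(0.19602, -0.55541) = 160.560° → normalised to [0°, 360°): 160.560°.

160.6°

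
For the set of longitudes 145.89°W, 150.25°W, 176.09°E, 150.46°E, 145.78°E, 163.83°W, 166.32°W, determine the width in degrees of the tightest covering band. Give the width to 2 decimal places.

68.33°

Sort the longitudes: -166.32°, -163.83°, -150.25°, -145.89°, +145.78°, +150.46°, +176.09°.
Eastward gaps between consecutive values (wrapping around): 2.49°, 13.58°, 4.36°, 291.67°, 4.68°, 25.63°, 17.59°.
Largest gap = 291.67° ⇒ minimal covering band is its complement: 360° − 291.67° = 68.33°.
Band runs from +145.78° eastward to -145.89°, crossing the antimeridian.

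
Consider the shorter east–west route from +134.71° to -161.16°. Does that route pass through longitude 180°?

Naïve |-161.16 − 134.71| = 295.87° > 180°, so the shorter arc goes the other way round — across 180°.
Signed shortest Δλ = ((-161.16 − 134.71 + 180) mod 360) − 180 = 64.13°.
Going east by 64.13° from +134.71° passes through 180° before reaching -161.16°.

Yes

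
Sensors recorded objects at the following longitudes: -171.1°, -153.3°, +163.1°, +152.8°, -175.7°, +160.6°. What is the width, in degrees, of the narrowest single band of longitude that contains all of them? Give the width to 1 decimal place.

53.9°

Sort the longitudes: -175.7°, -171.1°, -153.3°, +152.8°, +160.6°, +163.1°.
Eastward gaps between consecutive values (wrapping around): 4.6°, 17.8°, 306.1°, 7.8°, 2.5°, 21.2°.
Largest gap = 306.1° ⇒ minimal covering band is its complement: 360° − 306.1° = 53.9°.
Band runs from +152.8° eastward to -153.3°, crossing the antimeridian.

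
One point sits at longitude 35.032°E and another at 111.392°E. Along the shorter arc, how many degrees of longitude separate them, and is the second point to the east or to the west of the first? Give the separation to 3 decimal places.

76.360° east

Raw difference: 111.392 − 35.032 = 76.36°.
Normalise into (−180°, 180°]: 76.36° stays 76.36°.
Positive ⇒ the second point lies to the east; separation 76.360°.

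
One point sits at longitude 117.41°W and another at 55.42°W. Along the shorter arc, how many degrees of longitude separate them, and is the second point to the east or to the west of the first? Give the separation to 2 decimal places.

61.99° east

Raw difference: -55.42 − -117.41 = 61.99°.
Normalise into (−180°, 180°]: 61.99° stays 61.99°.
Positive ⇒ the second point lies to the east; separation 61.99°.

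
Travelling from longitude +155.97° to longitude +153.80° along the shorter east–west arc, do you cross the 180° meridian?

Signed shortest Δλ = ((153.80 − 155.97 + 180) mod 360) − 180 = -2.17°.
Going west by 2.17° from +155.97° reaches +153.80° without touching 180°.

No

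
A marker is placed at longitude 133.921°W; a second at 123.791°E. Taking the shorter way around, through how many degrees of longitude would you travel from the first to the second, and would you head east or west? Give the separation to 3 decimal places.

102.288° west

Raw difference: 123.791 − -133.921 = 257.712°.
Normalise into (−180°, 180°]: 257.712° − 360° = -102.288°.
Negative ⇒ the second point lies to the west; separation 102.288°.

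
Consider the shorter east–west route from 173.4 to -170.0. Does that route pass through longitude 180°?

Yes

Naïve |-170.0 − 173.4| = 343.4° > 180°, so the shorter arc goes the other way round — across 180°.
Signed shortest Δλ = ((-170.0 − 173.4 + 180) mod 360) − 180 = 16.6°.
Going east by 16.6° from +173.4° passes through 180° before reaching -170.0°.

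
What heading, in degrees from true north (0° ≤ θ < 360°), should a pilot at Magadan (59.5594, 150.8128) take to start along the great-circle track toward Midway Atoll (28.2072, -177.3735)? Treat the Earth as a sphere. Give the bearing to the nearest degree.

131°

Δλ = -177.3735 − 150.8128 = -328.1863°; wrapped into (−180°, 180°]: 31.8137°.
θ = atan2( sin Δλ · cos φ₂ , cos φ₁ · sin φ₂ − sin φ₁ · cos φ₂ · cos Δλ )
  = atan2(0.46456, -0.40615) = 131.163° → normalised to [0°, 360°): 131.163°.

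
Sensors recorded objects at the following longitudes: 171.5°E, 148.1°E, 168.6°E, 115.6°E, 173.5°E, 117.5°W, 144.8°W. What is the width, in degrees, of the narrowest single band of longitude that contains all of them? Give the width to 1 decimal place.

Sort the longitudes: -144.8°, -117.5°, +115.6°, +148.1°, +168.6°, +171.5°, +173.5°.
Eastward gaps between consecutive values (wrapping around): 27.3°, 233.1°, 32.5°, 20.5°, 2.9°, 2.0°, 41.7°.
Largest gap = 233.1° ⇒ minimal covering band is its complement: 360° − 233.1° = 126.9°.
Band runs from +115.6° eastward to -117.5°, crossing the antimeridian.

126.9°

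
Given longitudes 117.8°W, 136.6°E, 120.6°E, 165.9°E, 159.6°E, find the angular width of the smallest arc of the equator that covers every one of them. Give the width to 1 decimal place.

Sort the longitudes: -117.8°, +120.6°, +136.6°, +159.6°, +165.9°.
Eastward gaps between consecutive values (wrapping around): 238.4°, 16.0°, 23.0°, 6.3°, 76.3°.
Largest gap = 238.4° ⇒ minimal covering band is its complement: 360° − 238.4° = 121.6°.
Band runs from +120.6° eastward to -117.8°, crossing the antimeridian.

121.6°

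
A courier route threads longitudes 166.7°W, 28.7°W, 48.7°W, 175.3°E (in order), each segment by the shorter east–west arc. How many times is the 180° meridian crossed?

Leg 1: -166.7° → -28.7°, shortest Δλ = 138.0° (east) — does not cross 180°.
Leg 2: -28.7° → -48.7°, shortest Δλ = -20.0° (west) — does not cross 180°.
Leg 3: -48.7° → +175.3°, shortest Δλ = -136.0° (west) — crosses 180°.
Total crossings: 1.

1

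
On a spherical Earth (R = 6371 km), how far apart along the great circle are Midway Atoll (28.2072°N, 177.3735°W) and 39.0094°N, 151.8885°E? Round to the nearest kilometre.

Δλ = 151.8885 − -177.3735 = 329.2620°; wrapped into (−180°, 180°]: -30.7380°.
Δφ = 39.0094 − 28.2072 = 10.8022°.
a = sin²(Δφ/2) + cos φ₁ · cos φ₂ · sin²(Δλ/2) = 0.056960.
c = 2·atan2(√a, √(1−a)) = 0.48198 rad → d = 6371·c ≈ 3070.68 km.

3071 km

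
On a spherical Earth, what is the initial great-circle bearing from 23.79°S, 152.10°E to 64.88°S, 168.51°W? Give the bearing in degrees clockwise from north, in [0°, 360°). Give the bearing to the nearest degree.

159°

Δλ = -168.51 − 152.10 = -320.61°; wrapped into (−180°, 180°]: 39.39°.
θ = atan2( sin Δλ · cos φ₂ , cos φ₁ · sin φ₂ − sin φ₁ · cos φ₂ · cos Δλ )
  = atan2(0.26940, -0.69614) = 158.844° → normalised to [0°, 360°): 158.844°.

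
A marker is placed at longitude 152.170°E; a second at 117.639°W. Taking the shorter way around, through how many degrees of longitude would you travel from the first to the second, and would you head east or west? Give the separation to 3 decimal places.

90.191° east

Raw difference: -117.639 − 152.170 = -269.809°.
Normalise into (−180°, 180°]: -269.809° + 360° = 90.191°.
Positive ⇒ the second point lies to the east; separation 90.191°.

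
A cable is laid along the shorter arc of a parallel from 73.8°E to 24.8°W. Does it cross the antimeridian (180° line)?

No

Signed shortest Δλ = ((-24.8 − 73.8 + 180) mod 360) − 180 = -98.6°.
Going west by 98.6° from +73.8° reaches -24.8° without touching 180°.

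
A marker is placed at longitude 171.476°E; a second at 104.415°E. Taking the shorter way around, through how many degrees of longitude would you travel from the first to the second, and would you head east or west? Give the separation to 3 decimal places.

Raw difference: 104.415 − 171.476 = -67.061°.
Normalise into (−180°, 180°]: -67.061° stays -67.061°.
Negative ⇒ the second point lies to the west; separation 67.061°.

67.061° west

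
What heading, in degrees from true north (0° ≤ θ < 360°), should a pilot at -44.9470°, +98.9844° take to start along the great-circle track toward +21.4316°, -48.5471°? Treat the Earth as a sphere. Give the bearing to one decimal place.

239.3°

Δλ = -48.5471 − 98.9844 = -147.5315°.
θ = atan2( sin Δλ · cos φ₂ , cos φ₁ · sin φ₂ − sin φ₁ · cos φ₂ · cos Δλ )
  = atan2(-0.49972, -0.29620) = -120.657° → normalised to [0°, 360°): 239.343°.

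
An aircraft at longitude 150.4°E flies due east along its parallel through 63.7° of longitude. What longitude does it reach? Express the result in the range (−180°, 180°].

145.9°W

Start at +150.4°; shift +63.7° → +214.1°.
+214.1° lies outside (−180°, 180°]; subtract 360° → -145.9°.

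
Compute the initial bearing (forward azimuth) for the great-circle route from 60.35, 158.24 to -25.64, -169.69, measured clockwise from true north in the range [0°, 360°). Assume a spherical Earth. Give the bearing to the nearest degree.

151°

Δλ = -169.69 − 158.24 = -327.93°; wrapped into (−180°, 180°]: 32.07°.
θ = atan2( sin Δλ · cos φ₂ , cos φ₁ · sin φ₂ − sin φ₁ · cos φ₂ · cos Δλ )
  = atan2(0.47867, -0.87799) = 151.401° → normalised to [0°, 360°): 151.401°.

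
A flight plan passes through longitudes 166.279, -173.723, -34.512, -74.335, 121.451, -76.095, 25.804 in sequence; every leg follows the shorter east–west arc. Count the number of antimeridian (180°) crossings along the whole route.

Leg 1: +166.279° → -173.723°, shortest Δλ = 19.998° (east) — crosses 180°.
Leg 2: -173.723° → -34.512°, shortest Δλ = 139.211° (east) — does not cross 180°.
Leg 3: -34.512° → -74.335°, shortest Δλ = -39.823° (west) — does not cross 180°.
Leg 4: -74.335° → +121.451°, shortest Δλ = -164.214° (west) — crosses 180°.
Leg 5: +121.451° → -76.095°, shortest Δλ = 162.454° (east) — crosses 180°.
Leg 6: -76.095° → +25.804°, shortest Δλ = 101.899° (east) — does not cross 180°.
Total crossings: 3.

3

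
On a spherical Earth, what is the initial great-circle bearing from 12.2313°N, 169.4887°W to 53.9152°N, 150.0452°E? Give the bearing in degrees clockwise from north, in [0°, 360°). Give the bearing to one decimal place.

331.2°

Δλ = 150.0452 − -169.4887 = 319.5339°; wrapped into (−180°, 180°]: -40.4661°.
θ = atan2( sin Δλ · cos φ₂ , cos φ₁ · sin φ₂ − sin φ₁ · cos φ₂ · cos Δλ )
  = atan2(-0.38225, 0.69487) = -28.815° → normalised to [0°, 360°): 331.185°.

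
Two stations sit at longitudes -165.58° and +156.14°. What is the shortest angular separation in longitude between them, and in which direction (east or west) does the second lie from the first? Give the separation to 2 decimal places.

Raw difference: 156.14 − -165.58 = 321.72°.
Normalise into (−180°, 180°]: 321.72° − 360° = -38.28°.
Negative ⇒ the second point lies to the west; separation 38.28°.

38.28° west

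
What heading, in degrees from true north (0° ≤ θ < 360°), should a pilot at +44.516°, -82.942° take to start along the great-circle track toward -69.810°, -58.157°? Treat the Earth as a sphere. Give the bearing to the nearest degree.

Δλ = -58.157 − -82.942 = 24.785°.
θ = atan2( sin Δλ · cos φ₂ , cos φ₁ · sin φ₂ − sin φ₁ · cos φ₂ · cos Δλ )
  = atan2(0.14469, -0.88893) = 170.755° → normalised to [0°, 360°): 170.755°.

171°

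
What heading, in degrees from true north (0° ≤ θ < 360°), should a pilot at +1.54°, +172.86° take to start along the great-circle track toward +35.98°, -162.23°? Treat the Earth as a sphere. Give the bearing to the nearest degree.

31°

Δλ = -162.23 − 172.86 = -335.09°; wrapped into (−180°, 180°]: 24.91°.
θ = atan2( sin Δλ · cos φ₂ , cos φ₁ · sin φ₂ − sin φ₁ · cos φ₂ · cos Δλ )
  = atan2(0.34084, 0.56757) = 30.986° → normalised to [0°, 360°): 30.986°.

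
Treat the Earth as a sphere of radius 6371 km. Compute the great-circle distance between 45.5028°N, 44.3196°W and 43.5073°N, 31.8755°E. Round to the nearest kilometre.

5809 km

Δλ = 31.8755 − -44.3196 = 76.1951°.
Δφ = 43.5073 − 45.5028 = -1.9955°.
a = sin²(Δφ/2) + cos φ₁ · cos φ₂ · sin²(Δλ/2) = 0.193822.
c = 2·atan2(√a, √(1−a)) = 0.91176 rad → d = 6371·c ≈ 5808.82 km.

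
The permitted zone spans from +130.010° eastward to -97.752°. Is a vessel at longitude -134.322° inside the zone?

Band width going east from +130.010° to -97.752°: ((-97.752 − 130.010) mod 360) = 132.238°.
Offset of -134.322° east of the west edge: ((-134.322 − 130.010) mod 360) = 95.668°.
95.668° ≤ 132.238° ⇒ inside.

Yes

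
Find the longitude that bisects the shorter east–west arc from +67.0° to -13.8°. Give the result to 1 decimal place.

+26.6°

Signed shortest Δλ from +67.0° to -13.8° is -80.8°.
Midpoint longitude = +67.0° + (-80.8°)/2 = +67.0° − 40.4° = +26.6°.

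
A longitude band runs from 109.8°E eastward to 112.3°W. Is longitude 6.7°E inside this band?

Band width going east from +109.8° to -112.3°: ((-112.3 − 109.8) mod 360) = 137.9°.
Offset of +6.7° east of the west edge: ((6.7 − 109.8) mod 360) = 256.9°.
256.9° > 137.9° ⇒ outside.

No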